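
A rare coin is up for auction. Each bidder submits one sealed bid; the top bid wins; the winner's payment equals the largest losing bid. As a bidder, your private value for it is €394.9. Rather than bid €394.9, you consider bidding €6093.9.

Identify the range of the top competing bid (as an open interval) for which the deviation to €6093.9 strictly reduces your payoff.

(€394.9, €6093.9)

If the competing bid is below €394.9, both bids win at the same price — no difference.
If it is above €6093.9, both bids lose — no difference.
If it lies strictly between €394.9 and €6093.9, bidding your value loses (payoff 0) while bidding €6093.9 wins at a price above your value (payoff negative).
So the deviation strictly hurts on the open interval (€394.9, €6093.9).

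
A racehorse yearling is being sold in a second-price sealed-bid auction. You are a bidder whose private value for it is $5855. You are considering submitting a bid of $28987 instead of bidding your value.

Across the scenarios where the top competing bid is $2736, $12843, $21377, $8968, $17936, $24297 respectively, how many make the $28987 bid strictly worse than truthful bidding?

The deviation hurts exactly when the highest competing bid lies strictly between $5855 and $28987 — overbidding then wins at a price above your value.
$2736: below both → same outcome either way.
$12843: inside the interval → strictly worse (loss $6988).
$21377: inside the interval → strictly worse (loss $15522).
$8968: inside the interval → strictly worse (loss $3113).
$17936: inside the interval → strictly worse (loss $12081).
$24297: inside the interval → strictly worse (loss $18442).
Count: 5.

5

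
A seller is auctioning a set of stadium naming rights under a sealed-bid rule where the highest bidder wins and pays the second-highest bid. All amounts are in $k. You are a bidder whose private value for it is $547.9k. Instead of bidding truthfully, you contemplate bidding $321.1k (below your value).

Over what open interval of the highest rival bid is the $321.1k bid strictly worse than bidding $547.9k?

($321.1k, $547.9k)

If the competing bid is below $321.1k, both bids win at the same price — no difference.
If it is above $547.9k, both bids lose — no difference.
If it lies strictly between $321.1k and $547.9k, bidding your value wins at a price below your value (positive payoff) while bidding $321.1k loses (payoff 0).
So the deviation strictly hurts on the open interval ($321.1k, $547.9k).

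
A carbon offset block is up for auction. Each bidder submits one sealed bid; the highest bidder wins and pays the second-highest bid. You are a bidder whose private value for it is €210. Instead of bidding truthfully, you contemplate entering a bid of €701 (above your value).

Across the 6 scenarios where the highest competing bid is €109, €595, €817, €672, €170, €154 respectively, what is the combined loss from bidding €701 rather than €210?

€847

The deviation costs you only when the competing bid falls strictly between €210 and €701; elsewhere both bids give the same outcome.
€109: outcomes coincide → loss €0.
€595: truthful payoff €0, deviation payoff −€385 → loss €385.
€817: outcomes coincide → loss €0.
€672: truthful payoff €0, deviation payoff −€462 → loss €462.
€170: outcomes coincide → loss €0.
€154: outcomes coincide → loss €0.
Total loss = €385 + €462 = €847.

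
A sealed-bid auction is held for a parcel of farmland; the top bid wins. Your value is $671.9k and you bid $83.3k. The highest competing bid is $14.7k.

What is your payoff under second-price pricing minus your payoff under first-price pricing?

$68.6k

You have the highest bid, so you win under either rule.
Second-price: pay $14.7k → payoff $657.2k.
First-price: pay your own bid $83.3k → payoff $588.6k.
Difference = $657.2k − ($588.6k) = $68.6k.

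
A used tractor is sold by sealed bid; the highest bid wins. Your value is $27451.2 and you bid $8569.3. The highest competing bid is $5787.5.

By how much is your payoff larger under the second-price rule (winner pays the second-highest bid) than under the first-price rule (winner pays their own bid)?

$2781.8

You have the highest bid, so you win under either rule.
Second-price: pay $5787.5 → payoff $21663.7.
First-price: pay your own bid $8569.3 → payoff $18881.9.
Difference = $21663.7 − ($18881.9) = $2781.8.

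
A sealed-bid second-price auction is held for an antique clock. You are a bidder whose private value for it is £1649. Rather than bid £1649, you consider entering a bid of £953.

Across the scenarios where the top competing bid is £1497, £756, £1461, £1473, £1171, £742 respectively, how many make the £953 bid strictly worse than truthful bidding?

4

The deviation hurts exactly when the highest competing bid lies strictly between £953 and £1649 — underbidding then forfeits a profitable win.
£1497: inside the interval → strictly worse (loss £152).
£756: below both → same outcome either way.
£1461: inside the interval → strictly worse (loss £188).
£1473: inside the interval → strictly worse (loss £176).
£1171: inside the interval → strictly worse (loss £478).
£742: below both → same outcome either way.
Count: 4.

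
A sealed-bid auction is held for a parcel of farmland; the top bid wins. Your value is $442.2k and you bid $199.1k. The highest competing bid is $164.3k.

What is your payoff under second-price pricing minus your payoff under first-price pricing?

You have the highest bid, so you win under either rule.
Second-price: pay $164.3k → payoff $277.9k.
First-price: pay your own bid $199.1k → payoff $243.1k.
Difference = $277.9k − ($243.1k) = $34.8k.

$34.8k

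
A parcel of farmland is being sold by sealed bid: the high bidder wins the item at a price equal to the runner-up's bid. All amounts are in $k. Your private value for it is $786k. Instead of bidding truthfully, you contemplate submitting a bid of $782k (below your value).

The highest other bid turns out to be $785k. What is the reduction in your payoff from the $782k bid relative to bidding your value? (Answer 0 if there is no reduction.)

Bidding your value $786k: you win (since $786k > $785k) and pay $785k. Payoff $1k.
Bidding $782k: you lose. Payoff $0k.
The competing bid $785k lies between your shaded bid and your value, so underbidding forfeits an item you could have won at a profitable price.
Loss from deviating = $1k − ($0k) = $1k.

$1k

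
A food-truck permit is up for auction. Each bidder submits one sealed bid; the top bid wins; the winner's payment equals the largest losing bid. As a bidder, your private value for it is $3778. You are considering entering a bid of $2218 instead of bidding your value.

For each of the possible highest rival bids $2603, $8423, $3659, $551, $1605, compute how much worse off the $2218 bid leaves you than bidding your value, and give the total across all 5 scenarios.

$1294

The deviation costs you only when the competing bid falls strictly between $2218 and $3778; elsewhere both bids give the same outcome.
$2603: truthful payoff $1175, deviation payoff $0 → loss $1175.
$8423: outcomes coincide → loss $0.
$3659: truthful payoff $119, deviation payoff $0 → loss $119.
$551: outcomes coincide → loss $0.
$1605: outcomes coincide → loss $0.
Total loss = $1175 + $119 = $1294.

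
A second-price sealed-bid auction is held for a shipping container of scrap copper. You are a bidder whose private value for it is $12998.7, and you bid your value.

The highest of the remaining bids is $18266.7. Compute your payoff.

Your bid $12998.7 is below the highest competing bid $18266.7, so you lose.
A losing bidder pays nothing and receives nothing: payoff = $0.

$0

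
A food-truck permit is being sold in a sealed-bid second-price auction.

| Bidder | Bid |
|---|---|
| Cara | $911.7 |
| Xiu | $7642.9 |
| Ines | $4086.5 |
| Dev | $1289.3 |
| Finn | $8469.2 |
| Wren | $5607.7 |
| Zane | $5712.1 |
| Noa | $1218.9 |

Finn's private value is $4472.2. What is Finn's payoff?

−$3170.7

Highest bid: Finn at $8469.2, so Finn wins.
Second-highest bid: Xiu at $7642.9 — that is the price the winner pays.
Finn's payoff = value − price = $4472.2 − $7642.9 = −$3170.7.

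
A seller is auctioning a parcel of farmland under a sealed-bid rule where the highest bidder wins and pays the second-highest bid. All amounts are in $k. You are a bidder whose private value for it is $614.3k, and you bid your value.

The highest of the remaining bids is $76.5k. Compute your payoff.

$537.8k

Your bid $614.3k exceeds the highest competing bid $76.5k, so you win.
In a second-price auction the winner pays the second-highest bid, $76.5k.
Payoff = value − price = $614.3k − $76.5k = $537.8k.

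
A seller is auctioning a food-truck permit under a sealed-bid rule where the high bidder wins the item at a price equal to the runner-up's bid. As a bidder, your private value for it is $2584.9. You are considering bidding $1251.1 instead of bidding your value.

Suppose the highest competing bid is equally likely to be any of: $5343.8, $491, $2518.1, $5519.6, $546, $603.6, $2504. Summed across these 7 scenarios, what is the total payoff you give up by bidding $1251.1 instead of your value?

The deviation costs you only when the competing bid falls strictly between $1251.1 and $2584.9; elsewhere both bids give the same outcome.
$5343.8: outcomes coincide → loss $0.
$491: outcomes coincide → loss $0.
$2518.1: truthful payoff $66.8, deviation payoff $0 → loss $66.8.
$5519.6: outcomes coincide → loss $0.
$546: outcomes coincide → loss $0.
$603.6: outcomes coincide → loss $0.
$2504: truthful payoff $80.9, deviation payoff $0 → loss $80.9.
Total loss = $66.8 + $80.9 = $147.7.

$147.7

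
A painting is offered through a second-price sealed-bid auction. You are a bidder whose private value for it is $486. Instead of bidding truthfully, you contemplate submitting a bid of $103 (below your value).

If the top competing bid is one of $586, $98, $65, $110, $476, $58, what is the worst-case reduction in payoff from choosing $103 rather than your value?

$376

$586: same outcome either way → loss $0.
$98: same outcome either way → loss $0.
$65: same outcome either way → loss $0.
$110: truthful gives $376, deviation gives $0 → loss $376.
$476: truthful gives $10, deviation gives $0 → loss $10.
$58: same outcome either way → loss $0.
Maximum loss: $376.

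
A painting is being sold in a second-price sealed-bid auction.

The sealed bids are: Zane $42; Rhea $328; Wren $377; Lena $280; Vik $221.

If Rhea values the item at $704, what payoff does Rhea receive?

Highest bid: Wren at $377, so Wren wins.
Second-highest bid: Rhea at $328 — that is the price the winner pays.
Rhea did not win, so Rhea pays nothing and receives nothing: payoff $0.

$0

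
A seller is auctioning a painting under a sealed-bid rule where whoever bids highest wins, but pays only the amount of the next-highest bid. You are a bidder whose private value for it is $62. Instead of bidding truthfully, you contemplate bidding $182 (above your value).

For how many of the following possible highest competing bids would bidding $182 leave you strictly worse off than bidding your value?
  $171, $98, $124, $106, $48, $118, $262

The deviation hurts exactly when the highest competing bid lies strictly between $62 and $182 — overbidding then wins at a price above your value.
$171: inside the interval → strictly worse (loss $109).
$98: inside the interval → strictly worse (loss $36).
$124: inside the interval → strictly worse (loss $62).
$106: inside the interval → strictly worse (loss $44).
$48: below both → same outcome either way.
$118: inside the interval → strictly worse (loss $56).
$262: above both → same outcome either way.
Count: 5.

5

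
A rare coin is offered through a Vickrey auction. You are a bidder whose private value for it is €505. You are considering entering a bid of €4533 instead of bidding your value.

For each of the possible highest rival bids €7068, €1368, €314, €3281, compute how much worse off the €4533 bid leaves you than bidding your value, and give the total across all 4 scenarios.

The deviation costs you only when the competing bid falls strictly between €505 and €4533; elsewhere both bids give the same outcome.
€7068: outcomes coincide → loss €0.
€1368: truthful payoff €0, deviation payoff −€863 → loss €863.
€314: outcomes coincide → loss €0.
€3281: truthful payoff €0, deviation payoff −€2776 → loss €2776.
Total loss = €863 + €2776 = €3639.

€3639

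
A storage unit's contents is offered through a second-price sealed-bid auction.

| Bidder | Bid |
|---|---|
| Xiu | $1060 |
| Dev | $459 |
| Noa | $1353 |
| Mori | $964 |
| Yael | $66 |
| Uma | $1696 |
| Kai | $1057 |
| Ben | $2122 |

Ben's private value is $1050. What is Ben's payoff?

Highest bid: Ben at $2122, so Ben wins.
Second-highest bid: Uma at $1696 — that is the price the winner pays.
Ben's payoff = value − price = $1050 − $1696 = −$646.

−$646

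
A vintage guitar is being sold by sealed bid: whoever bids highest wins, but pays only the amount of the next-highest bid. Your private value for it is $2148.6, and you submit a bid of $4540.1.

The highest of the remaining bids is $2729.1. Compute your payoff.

−$580.5

Your bid $4540.1 exceeds the highest competing bid $2729.1, so you win.
In a second-price auction the winner pays the second-highest bid, $2729.1.
Payoff = value − price = $2148.6 − $2729.1 = −$580.5.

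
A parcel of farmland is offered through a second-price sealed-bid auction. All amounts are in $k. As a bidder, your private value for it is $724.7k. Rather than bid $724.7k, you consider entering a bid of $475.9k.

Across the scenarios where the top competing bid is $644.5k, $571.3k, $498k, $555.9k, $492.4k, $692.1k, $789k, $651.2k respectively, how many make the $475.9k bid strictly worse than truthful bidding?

The deviation hurts exactly when the highest competing bid lies strictly between $475.9k and $724.7k — underbidding then forfeits a profitable win.
$644.5k: inside the interval → strictly worse (loss $80.2k).
$571.3k: inside the interval → strictly worse (loss $153.4k).
$498k: inside the interval → strictly worse (loss $226.7k).
$555.9k: inside the interval → strictly worse (loss $168.8k).
$492.4k: inside the interval → strictly worse (loss $232.3k).
$692.1k: inside the interval → strictly worse (loss $32.6k).
$789k: above both → same outcome either way.
$651.2k: inside the interval → strictly worse (loss $73.5k).
Count: 7.

7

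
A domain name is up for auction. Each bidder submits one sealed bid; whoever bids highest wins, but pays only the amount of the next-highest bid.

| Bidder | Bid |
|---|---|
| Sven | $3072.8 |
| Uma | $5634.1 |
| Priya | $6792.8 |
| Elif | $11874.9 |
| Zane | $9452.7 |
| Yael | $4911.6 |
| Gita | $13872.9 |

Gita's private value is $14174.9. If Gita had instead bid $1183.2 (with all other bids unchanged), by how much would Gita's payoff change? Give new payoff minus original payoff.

The highest bid among the other bidders is $11874.9; Gita's bid doesn't change that.
Original bid $13872.9: Gita is highest, pays the top rival bid $11874.9; payoff $14174.9 − $11874.9 = $2300.
Alternative bid $1183.2: Gita is not highest (top rival bid is $11874.9); payoff $0.
Change in payoff = $0 − ($2300) = −$2300.

−$2300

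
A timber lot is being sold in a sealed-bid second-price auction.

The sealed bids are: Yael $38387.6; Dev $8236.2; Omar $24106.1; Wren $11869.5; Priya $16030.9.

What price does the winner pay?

Highest bid: Yael at $38387.6, so Yael wins.
Second-highest bid: Omar at $24106.1 — that is the price the winner pays.

$24106.1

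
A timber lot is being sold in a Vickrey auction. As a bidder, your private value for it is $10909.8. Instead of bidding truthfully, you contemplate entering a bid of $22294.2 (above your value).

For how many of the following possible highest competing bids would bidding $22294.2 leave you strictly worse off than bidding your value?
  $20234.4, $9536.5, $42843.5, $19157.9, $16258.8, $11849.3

The deviation hurts exactly when the highest competing bid lies strictly between $10909.8 and $22294.2 — overbidding then wins at a price above your value.
$20234.4: inside the interval → strictly worse (loss $9324.6).
$9536.5: below both → same outcome either way.
$42843.5: above both → same outcome either way.
$19157.9: inside the interval → strictly worse (loss $8248.1).
$16258.8: inside the interval → strictly worse (loss $5349).
$11849.3: inside the interval → strictly worse (loss $939.5).
Count: 4.

4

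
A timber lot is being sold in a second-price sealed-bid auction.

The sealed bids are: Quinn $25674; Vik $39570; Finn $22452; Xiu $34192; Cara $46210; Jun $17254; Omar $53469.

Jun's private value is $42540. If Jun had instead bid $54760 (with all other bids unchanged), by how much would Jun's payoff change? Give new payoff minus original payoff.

−$10929

The highest bid among the other bidders is $53469; Jun's bid doesn't change that.
Original bid $17254: Jun is not highest (top rival bid is $53469); payoff $0.
Alternative bid $54760: Jun is highest, pays the top rival bid $53469; payoff $42540 − $53469 = −$10929.
Change in payoff = −$10929 − ($0) = −$10929.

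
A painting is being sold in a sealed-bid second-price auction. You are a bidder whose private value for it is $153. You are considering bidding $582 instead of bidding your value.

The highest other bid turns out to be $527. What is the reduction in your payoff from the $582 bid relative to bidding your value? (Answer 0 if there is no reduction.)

Bidding your value $153: you lose (since $153 < $527). Payoff $0.
Bidding $582: you win and pay $527. Payoff $153 − $527 = −$374.
The competing bid $527 lies between your value and your inflated bid, so overbidding wins an item priced above your value.
Loss from deviating = $0 − (−$374) = $374.

$374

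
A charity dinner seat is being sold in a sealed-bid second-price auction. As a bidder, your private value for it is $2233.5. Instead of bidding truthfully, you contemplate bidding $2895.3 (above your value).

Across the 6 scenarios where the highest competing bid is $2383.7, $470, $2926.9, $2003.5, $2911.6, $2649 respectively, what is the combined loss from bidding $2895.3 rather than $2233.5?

$565.7

The deviation costs you only when the competing bid falls strictly between $2233.5 and $2895.3; elsewhere both bids give the same outcome.
$2383.7: truthful payoff $0, deviation payoff −$150.2 → loss $150.2.
$470: outcomes coincide → loss $0.
$2926.9: outcomes coincide → loss $0.
$2003.5: outcomes coincide → loss $0.
$2911.6: outcomes coincide → loss $0.
$2649: truthful payoff $0, deviation payoff −$415.5 → loss $415.5.
Total loss = $150.2 + $415.5 = $565.7.
In a second-price auction your bid sets only whether you win, not what you pay, so bidding your true value is weakly dominant.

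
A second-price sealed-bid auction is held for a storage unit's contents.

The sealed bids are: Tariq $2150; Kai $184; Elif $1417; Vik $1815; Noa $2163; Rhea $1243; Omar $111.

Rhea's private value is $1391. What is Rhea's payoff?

Highest bid: Noa at $2163, so Noa wins.
Second-highest bid: Tariq at $2150 — that is the price the winner pays.
Rhea did not win, so Rhea pays nothing and receives nothing: payoff $0.

$0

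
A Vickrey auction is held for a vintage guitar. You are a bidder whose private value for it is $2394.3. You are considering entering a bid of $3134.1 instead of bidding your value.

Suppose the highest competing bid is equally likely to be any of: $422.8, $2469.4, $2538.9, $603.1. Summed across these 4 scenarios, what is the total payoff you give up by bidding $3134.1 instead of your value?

The deviation costs you only when the competing bid falls strictly between $2394.3 and $3134.1; elsewhere both bids give the same outcome.
$422.8: outcomes coincide → loss $0.
$2469.4: truthful payoff $0, deviation payoff −$75.1 → loss $75.1.
$2538.9: truthful payoff $0, deviation payoff −$144.6 → loss $144.6.
$603.1: outcomes coincide → loss $0.
Total loss = $75.1 + $144.6 = $219.7.

$219.7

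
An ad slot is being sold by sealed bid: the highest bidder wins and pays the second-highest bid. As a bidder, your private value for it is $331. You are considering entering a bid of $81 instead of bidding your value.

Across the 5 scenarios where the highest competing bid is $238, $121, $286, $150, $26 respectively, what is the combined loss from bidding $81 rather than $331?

$529

The deviation costs you only when the competing bid falls strictly between $81 and $331; elsewhere both bids give the same outcome.
$238: truthful payoff $93, deviation payoff $0 → loss $93.
$121: truthful payoff $210, deviation payoff $0 → loss $210.
$286: truthful payoff $45, deviation payoff $0 → loss $45.
$150: truthful payoff $181, deviation payoff $0 → loss $181.
$26: outcomes coincide → loss $0.
Total loss = $93 + $210 + $45 + $181 = $529.
In a second-price auction your bid sets only whether you win, not what you pay, so bidding your true value is weakly dominant.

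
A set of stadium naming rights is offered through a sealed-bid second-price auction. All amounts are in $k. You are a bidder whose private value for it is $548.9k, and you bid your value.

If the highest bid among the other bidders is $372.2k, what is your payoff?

$176.7k

Your bid $548.9k exceeds the highest competing bid $372.2k, so you win.
In a second-price auction the winner pays the second-highest bid, $372.2k.
Payoff = value − price = $548.9k − $372.2k = $176.7k.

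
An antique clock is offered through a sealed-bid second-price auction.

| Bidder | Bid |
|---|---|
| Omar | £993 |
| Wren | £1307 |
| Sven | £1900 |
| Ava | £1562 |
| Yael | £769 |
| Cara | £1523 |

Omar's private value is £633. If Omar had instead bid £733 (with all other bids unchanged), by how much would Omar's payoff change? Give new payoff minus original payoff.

The highest bid among the other bidders is £1900; Omar's bid doesn't change that.
Original bid £993: Omar is not highest (top rival bid is £1900); payoff £0.
Alternative bid £733: Omar is not highest (top rival bid is £1900); payoff £0.
Change in payoff = £0 − (£0) = £0.

£0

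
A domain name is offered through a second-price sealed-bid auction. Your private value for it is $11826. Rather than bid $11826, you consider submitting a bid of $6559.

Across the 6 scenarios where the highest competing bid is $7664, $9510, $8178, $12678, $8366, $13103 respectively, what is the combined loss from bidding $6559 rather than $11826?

$13586

The deviation costs you only when the competing bid falls strictly between $6559 and $11826; elsewhere both bids give the same outcome.
$7664: truthful payoff $4162, deviation payoff $0 → loss $4162.
$9510: truthful payoff $2316, deviation payoff $0 → loss $2316.
$8178: truthful payoff $3648, deviation payoff $0 → loss $3648.
$12678: outcomes coincide → loss $0.
$8366: truthful payoff $3460, deviation payoff $0 → loss $3460.
$13103: outcomes coincide → loss $0.
Total loss = $4162 + $2316 + $3648 + $3460 = $13586.
In a second-price auction your bid sets only whether you win, not what you pay, so bidding your true value is weakly dominant.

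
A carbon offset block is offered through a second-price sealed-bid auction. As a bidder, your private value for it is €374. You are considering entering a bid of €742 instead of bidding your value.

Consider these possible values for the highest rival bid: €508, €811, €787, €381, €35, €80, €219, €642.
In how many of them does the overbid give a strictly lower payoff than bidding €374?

The deviation hurts exactly when the highest competing bid lies strictly between €374 and €742 — overbidding then wins at a price above your value.
€508: inside the interval → strictly worse (loss €134).
€811: above both → same outcome either way.
€787: above both → same outcome either way.
€381: inside the interval → strictly worse (loss €7).
€35: below both → same outcome either way.
€80: below both → same outcome either way.
€219: below both → same outcome either way.
€642: inside the interval → strictly worse (loss €268).
Count: 3.

3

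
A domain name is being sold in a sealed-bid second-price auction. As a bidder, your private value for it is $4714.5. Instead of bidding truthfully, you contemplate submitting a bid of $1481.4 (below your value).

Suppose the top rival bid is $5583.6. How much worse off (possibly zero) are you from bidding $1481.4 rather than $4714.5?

$0

Bidding your value $4714.5: you lose (since $4714.5 < $5583.6). Payoff $0.
Bidding $1481.4: you lose. Payoff $0.
Difference = $0 − $0 = $0; both bids lead to the same outcome because the competing bid is above both your value and your alternative bid.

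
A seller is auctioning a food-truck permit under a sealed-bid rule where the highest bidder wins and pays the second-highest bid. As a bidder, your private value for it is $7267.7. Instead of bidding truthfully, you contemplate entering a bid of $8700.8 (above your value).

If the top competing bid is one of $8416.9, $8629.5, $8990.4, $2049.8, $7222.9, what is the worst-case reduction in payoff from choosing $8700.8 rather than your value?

$1361.8

$8416.9: truthful gives $0, deviation gives −$1149.2 → loss $1149.2.
$8629.5: truthful gives $0, deviation gives −$1361.8 → loss $1361.8.
$8990.4: same outcome either way → loss $0.
$2049.8: same outcome either way → loss $0.
$7222.9: same outcome either way → loss $0.
Maximum loss: $1361.8.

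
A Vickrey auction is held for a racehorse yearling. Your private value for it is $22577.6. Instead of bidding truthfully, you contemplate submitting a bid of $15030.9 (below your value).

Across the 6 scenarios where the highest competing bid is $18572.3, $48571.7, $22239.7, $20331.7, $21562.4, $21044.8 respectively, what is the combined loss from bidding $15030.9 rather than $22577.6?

The deviation costs you only when the competing bid falls strictly between $15030.9 and $22577.6; elsewhere both bids give the same outcome.
$18572.3: truthful payoff $4005.3, deviation payoff $0 → loss $4005.3.
$48571.7: outcomes coincide → loss $0.
$22239.7: truthful payoff $337.9, deviation payoff $0 → loss $337.9.
$20331.7: truthful payoff $2245.9, deviation payoff $0 → loss $2245.9.
$21562.4: truthful payoff $1015.2, deviation payoff $0 → loss $1015.2.
$21044.8: truthful payoff $1532.8, deviation payoff $0 → loss $1532.8.
Total loss = $4005.3 + $337.9 + $2245.9 + $1015.2 + $1532.8 = $9137.1.
Because the price is fixed by the runner-up's bid, deviating from your value can only change a good outcome into a bad one — never the reverse.

$9137.1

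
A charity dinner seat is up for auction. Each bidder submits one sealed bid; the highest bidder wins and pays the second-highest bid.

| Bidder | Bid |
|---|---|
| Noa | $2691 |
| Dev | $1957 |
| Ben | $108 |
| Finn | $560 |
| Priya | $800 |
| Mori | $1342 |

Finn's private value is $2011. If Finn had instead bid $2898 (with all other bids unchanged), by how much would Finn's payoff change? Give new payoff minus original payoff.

The highest bid among the other bidders is $2691; Finn's bid doesn't change that.
Original bid $560: Finn is not highest (top rival bid is $2691); payoff $0.
Alternative bid $2898: Finn is highest, pays the top rival bid $2691; payoff $2011 − $2691 = −$680.
Change in payoff = −$680 − ($0) = −$680.

−$680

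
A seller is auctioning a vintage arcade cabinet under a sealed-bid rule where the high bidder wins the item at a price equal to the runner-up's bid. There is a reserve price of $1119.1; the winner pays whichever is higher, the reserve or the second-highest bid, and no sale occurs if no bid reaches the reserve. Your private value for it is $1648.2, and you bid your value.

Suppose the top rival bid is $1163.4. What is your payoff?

$484.8

Your bid $1648.2 is the highest and exceeds the reserve.
Price = max(second-highest bid, reserve) = max($1163.4, $1119.1) = $1163.4.
Payoff = $1648.2 − $1163.4 = $484.8.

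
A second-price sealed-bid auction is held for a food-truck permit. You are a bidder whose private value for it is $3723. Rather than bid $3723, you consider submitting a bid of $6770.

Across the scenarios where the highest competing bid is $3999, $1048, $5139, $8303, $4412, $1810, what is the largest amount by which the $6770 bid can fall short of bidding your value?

$1416

$3999: truthful gives $0, deviation gives −$276 → loss $276.
$1048: same outcome either way → loss $0.
$5139: truthful gives $0, deviation gives −$1416 → loss $1416.
$8303: same outcome either way → loss $0.
$4412: truthful gives $0, deviation gives −$689 → loss $689.
$1810: same outcome either way → loss $0.
Maximum loss: $1416.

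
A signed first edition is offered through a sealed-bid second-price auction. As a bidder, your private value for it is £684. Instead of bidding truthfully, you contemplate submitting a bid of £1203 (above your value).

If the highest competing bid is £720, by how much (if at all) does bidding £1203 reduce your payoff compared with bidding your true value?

Bidding your value £684: you lose (since £684 < £720). Payoff £0.
Bidding £1203: you win and pay £720. Payoff £684 − £720 = −£36.
The competing bid £720 lies between your value and your inflated bid, so overbidding wins an item priced above your value.
Loss from deviating = £0 − (−£36) = £36.
Because the price is fixed by the runner-up's bid, deviating from your value can only change a good outcome into a bad one — never the reverse.

£36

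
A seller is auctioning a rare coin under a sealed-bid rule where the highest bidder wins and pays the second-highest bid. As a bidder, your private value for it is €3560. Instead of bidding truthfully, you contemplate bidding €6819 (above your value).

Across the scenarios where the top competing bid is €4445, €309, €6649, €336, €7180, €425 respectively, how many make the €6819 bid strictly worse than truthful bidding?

2

The deviation hurts exactly when the highest competing bid lies strictly between €3560 and €6819 — overbidding then wins at a price above your value.
€4445: inside the interval → strictly worse (loss €885).
€309: below both → same outcome either way.
€6649: inside the interval → strictly worse (loss €3089).
€336: below both → same outcome either way.
€7180: above both → same outcome either way.
€425: below both → same outcome either way.
Count: 2.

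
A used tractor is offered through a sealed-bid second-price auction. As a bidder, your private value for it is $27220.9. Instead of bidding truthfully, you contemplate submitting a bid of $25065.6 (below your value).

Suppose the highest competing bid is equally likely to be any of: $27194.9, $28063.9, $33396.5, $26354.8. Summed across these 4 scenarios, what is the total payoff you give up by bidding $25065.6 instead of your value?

The deviation costs you only when the competing bid falls strictly between $25065.6 and $27220.9; elsewhere both bids give the same outcome.
$27194.9: truthful payoff $26, deviation payoff $0 → loss $26.
$28063.9: outcomes coincide → loss $0.
$33396.5: outcomes coincide → loss $0.
$26354.8: truthful payoff $866.1, deviation payoff $0 → loss $866.1.
Total loss = $26 + $866.1 = $892.1.

$892.1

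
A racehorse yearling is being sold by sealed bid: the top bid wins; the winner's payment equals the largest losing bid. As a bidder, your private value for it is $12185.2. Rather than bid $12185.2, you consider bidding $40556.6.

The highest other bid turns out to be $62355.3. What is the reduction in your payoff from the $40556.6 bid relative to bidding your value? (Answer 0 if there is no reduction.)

$0

Bidding your value $12185.2: you lose (since $12185.2 < $62355.3). Payoff $0.
Bidding $40556.6: you lose. Payoff $0.
Difference = $0 − $0 = $0; both bids lead to the same outcome because the competing bid is above both your value and your alternative bid.
Because the price is fixed by the runner-up's bid, deviating from your value can only change a good outcome into a bad one — never the reverse.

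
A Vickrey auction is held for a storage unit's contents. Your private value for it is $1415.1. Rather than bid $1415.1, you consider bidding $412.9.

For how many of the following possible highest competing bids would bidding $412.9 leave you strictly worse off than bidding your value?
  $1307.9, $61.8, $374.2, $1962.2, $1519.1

The deviation hurts exactly when the highest competing bid lies strictly between $412.9 and $1415.1 — underbidding then forfeits a profitable win.
$1307.9: inside the interval → strictly worse (loss $107.2).
$61.8: below both → same outcome either way.
$374.2: below both → same outcome either way.
$1962.2: above both → same outcome either way.
$1519.1: above both → same outcome either way.
Count: 1.

1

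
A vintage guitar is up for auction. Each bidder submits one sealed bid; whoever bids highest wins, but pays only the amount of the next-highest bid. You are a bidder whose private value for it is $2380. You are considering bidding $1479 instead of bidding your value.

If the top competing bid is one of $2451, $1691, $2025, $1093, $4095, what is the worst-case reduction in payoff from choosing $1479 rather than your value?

$689

$2451: same outcome either way → loss $0.
$1691: truthful gives $689, deviation gives $0 → loss $689.
$2025: truthful gives $355, deviation gives $0 → loss $355.
$1093: same outcome either way → loss $0.
$4095: same outcome either way → loss $0.
Maximum loss: $689.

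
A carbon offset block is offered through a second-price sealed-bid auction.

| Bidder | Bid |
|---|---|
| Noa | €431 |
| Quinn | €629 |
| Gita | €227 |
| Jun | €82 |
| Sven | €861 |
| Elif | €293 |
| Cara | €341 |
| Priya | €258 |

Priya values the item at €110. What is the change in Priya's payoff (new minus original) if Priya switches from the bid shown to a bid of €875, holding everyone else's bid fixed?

−€751

The highest bid among the other bidders is €861; Priya's bid doesn't change that.
Original bid €258: Priya is not highest (top rival bid is €861); payoff €0.
Alternative bid €875: Priya is highest, pays the top rival bid €861; payoff €110 − €861 = −€751.
Change in payoff = −€751 − (€0) = −€751.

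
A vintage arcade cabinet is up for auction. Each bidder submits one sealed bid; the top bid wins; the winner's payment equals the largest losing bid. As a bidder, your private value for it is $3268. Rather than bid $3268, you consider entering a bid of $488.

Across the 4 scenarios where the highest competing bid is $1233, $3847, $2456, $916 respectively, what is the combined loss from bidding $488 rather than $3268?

The deviation costs you only when the competing bid falls strictly between $488 and $3268; elsewhere both bids give the same outcome.
$1233: truthful payoff $2035, deviation payoff $0 → loss $2035.
$3847: outcomes coincide → loss $0.
$2456: truthful payoff $812, deviation payoff $0 → loss $812.
$916: truthful payoff $2352, deviation payoff $0 → loss $2352.
Total loss = $2035 + $812 + $2352 = $5199.
Truthful bidding weakly dominates here: raising your bid can only win items priced above your value, and lowering it can only forfeit items priced below.

$5199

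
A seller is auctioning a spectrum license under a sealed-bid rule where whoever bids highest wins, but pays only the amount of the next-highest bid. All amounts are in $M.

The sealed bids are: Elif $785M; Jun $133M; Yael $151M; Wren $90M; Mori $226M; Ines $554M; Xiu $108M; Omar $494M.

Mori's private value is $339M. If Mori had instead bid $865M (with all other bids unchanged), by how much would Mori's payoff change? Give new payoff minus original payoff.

The highest bid among the other bidders is $785M; Mori's bid doesn't change that.
Original bid $226M: Mori is not highest (top rival bid is $785M); payoff $0M.
Alternative bid $865M: Mori is highest, pays the top rival bid $785M; payoff $339M − $785M = −$446M.
Change in payoff = −$446M − ($0M) = −$446M.

−$446M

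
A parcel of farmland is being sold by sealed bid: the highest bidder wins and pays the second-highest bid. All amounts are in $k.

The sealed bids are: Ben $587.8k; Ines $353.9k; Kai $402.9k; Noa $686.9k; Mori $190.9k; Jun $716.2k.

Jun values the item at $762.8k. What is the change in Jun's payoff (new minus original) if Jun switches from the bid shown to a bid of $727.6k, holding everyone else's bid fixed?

$0k

The highest bid among the other bidders is $686.9k; Jun's bid doesn't change that.
Original bid $716.2k: Jun is highest, pays the top rival bid $686.9k; payoff $762.8k − $686.9k = $75.9k.
Alternative bid $727.6k: Jun is highest, pays the top rival bid $686.9k; payoff $762.8k − $686.9k = $75.9k.
Change in payoff = $75.9k − ($75.9k) = $0k.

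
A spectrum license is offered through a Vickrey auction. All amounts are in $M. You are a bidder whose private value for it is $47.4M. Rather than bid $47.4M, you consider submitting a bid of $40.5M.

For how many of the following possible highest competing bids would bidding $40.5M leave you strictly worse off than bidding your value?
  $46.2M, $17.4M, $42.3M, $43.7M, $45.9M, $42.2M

The deviation hurts exactly when the highest competing bid lies strictly between $40.5M and $47.4M — underbidding then forfeits a profitable win.
$46.2M: inside the interval → strictly worse (loss $1.2M).
$17.4M: below both → same outcome either way.
$42.3M: inside the interval → strictly worse (loss $5.1M).
$43.7M: inside the interval → strictly worse (loss $3.7M).
$45.9M: inside the interval → strictly worse (loss $1.5M).
$42.2M: inside the interval → strictly worse (loss $5.2M).
Count: 5.

5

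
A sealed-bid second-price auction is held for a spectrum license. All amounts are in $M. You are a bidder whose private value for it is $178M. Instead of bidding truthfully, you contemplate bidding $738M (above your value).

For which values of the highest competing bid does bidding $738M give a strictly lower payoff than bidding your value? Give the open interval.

If the competing bid is below $178M, both bids win at the same price — no difference.
If it is above $738M, both bids lose — no difference.
If it lies strictly between $178M and $738M, bidding your value loses (payoff 0) while bidding $738M wins at a price above your value (payoff negative).
So the deviation strictly hurts on the open interval ($178M, $738M).

($178M, $738M)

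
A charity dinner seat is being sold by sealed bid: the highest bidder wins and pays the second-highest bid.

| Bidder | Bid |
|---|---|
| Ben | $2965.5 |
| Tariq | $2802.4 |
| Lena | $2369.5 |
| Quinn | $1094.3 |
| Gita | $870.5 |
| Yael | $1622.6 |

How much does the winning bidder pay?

$2802.4

Highest bid: Ben at $2965.5, so Ben wins.
Second-highest bid: Tariq at $2802.4 — that is the price the winner pays.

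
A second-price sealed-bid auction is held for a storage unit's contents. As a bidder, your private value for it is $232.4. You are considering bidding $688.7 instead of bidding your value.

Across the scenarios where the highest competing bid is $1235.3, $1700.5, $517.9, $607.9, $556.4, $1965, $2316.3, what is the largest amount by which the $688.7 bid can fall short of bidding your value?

$1235.3: same outcome either way → loss $0.
$1700.5: same outcome either way → loss $0.
$517.9: truthful gives $0, deviation gives −$285.5 → loss $285.5.
$607.9: truthful gives $0, deviation gives −$375.5 → loss $375.5.
$556.4: truthful gives $0, deviation gives −$324 → loss $324.
$1965: same outcome either way → loss $0.
$2316.3: same outcome either way → loss $0.
Maximum loss: $375.5.

$375.5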